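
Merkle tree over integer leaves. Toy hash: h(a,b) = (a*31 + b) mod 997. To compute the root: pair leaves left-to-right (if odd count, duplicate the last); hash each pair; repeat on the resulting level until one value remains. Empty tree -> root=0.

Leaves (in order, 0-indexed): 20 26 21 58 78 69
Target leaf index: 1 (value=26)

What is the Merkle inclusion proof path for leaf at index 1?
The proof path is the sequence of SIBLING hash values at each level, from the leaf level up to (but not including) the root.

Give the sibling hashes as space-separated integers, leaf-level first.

Answer: 20 709 821

Derivation:
L0 (leaves): [20, 26, 21, 58, 78, 69], target index=1
L1: h(20,26)=(20*31+26)%997=646 [pair 0] h(21,58)=(21*31+58)%997=709 [pair 1] h(78,69)=(78*31+69)%997=493 [pair 2] -> [646, 709, 493]
  Sibling for proof at L0: 20
L2: h(646,709)=(646*31+709)%997=795 [pair 0] h(493,493)=(493*31+493)%997=821 [pair 1] -> [795, 821]
  Sibling for proof at L1: 709
L3: h(795,821)=(795*31+821)%997=541 [pair 0] -> [541]
  Sibling for proof at L2: 821
Root: 541
Proof path (sibling hashes from leaf to root): [20, 709, 821]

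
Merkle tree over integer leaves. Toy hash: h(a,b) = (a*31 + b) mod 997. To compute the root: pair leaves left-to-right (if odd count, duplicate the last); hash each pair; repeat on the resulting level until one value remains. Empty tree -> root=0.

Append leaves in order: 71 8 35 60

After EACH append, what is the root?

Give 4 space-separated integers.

Answer: 71 215 806 831

Derivation:
After append 71 (leaves=[71]):
  L0: [71]
  root=71
After append 8 (leaves=[71, 8]):
  L0: [71, 8]
  L1: h(71,8)=(71*31+8)%997=215 -> [215]
  root=215
After append 35 (leaves=[71, 8, 35]):
  L0: [71, 8, 35]
  L1: h(71,8)=(71*31+8)%997=215 h(35,35)=(35*31+35)%997=123 -> [215, 123]
  L2: h(215,123)=(215*31+123)%997=806 -> [806]
  root=806
After append 60 (leaves=[71, 8, 35, 60]):
  L0: [71, 8, 35, 60]
  L1: h(71,8)=(71*31+8)%997=215 h(35,60)=(35*31+60)%997=148 -> [215, 148]
  L2: h(215,148)=(215*31+148)%997=831 -> [831]
  root=831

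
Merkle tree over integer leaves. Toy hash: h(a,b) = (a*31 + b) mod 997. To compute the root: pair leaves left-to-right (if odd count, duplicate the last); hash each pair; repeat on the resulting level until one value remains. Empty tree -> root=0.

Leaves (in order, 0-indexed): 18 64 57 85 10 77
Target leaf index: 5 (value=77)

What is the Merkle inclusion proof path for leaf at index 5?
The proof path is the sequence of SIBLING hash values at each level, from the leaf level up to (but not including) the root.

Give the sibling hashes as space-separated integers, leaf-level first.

L0 (leaves): [18, 64, 57, 85, 10, 77], target index=5
L1: h(18,64)=(18*31+64)%997=622 [pair 0] h(57,85)=(57*31+85)%997=855 [pair 1] h(10,77)=(10*31+77)%997=387 [pair 2] -> [622, 855, 387]
  Sibling for proof at L0: 10
L2: h(622,855)=(622*31+855)%997=197 [pair 0] h(387,387)=(387*31+387)%997=420 [pair 1] -> [197, 420]
  Sibling for proof at L1: 387
L3: h(197,420)=(197*31+420)%997=545 [pair 0] -> [545]
  Sibling for proof at L2: 197
Root: 545
Proof path (sibling hashes from leaf to root): [10, 387, 197]

Answer: 10 387 197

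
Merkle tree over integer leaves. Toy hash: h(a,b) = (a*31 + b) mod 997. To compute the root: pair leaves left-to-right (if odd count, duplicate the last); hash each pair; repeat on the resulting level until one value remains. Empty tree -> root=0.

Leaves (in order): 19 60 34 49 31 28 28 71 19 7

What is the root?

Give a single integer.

Answer: 334

Derivation:
L0: [19, 60, 34, 49, 31, 28, 28, 71, 19, 7]
L1: h(19,60)=(19*31+60)%997=649 h(34,49)=(34*31+49)%997=106 h(31,28)=(31*31+28)%997=989 h(28,71)=(28*31+71)%997=939 h(19,7)=(19*31+7)%997=596 -> [649, 106, 989, 939, 596]
L2: h(649,106)=(649*31+106)%997=285 h(989,939)=(989*31+939)%997=691 h(596,596)=(596*31+596)%997=129 -> [285, 691, 129]
L3: h(285,691)=(285*31+691)%997=553 h(129,129)=(129*31+129)%997=140 -> [553, 140]
L4: h(553,140)=(553*31+140)%997=334 -> [334]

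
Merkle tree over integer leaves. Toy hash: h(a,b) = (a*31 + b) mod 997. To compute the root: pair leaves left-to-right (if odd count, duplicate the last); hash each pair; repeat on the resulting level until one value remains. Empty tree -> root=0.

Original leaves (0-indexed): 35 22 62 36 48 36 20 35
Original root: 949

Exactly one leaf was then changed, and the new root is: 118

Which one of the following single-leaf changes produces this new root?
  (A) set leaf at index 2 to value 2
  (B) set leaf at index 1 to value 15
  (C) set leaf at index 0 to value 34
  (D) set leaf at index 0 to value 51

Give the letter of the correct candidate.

Answer: A

Derivation:
Original leaves: [35, 22, 62, 36, 48, 36, 20, 35]
Target new root: 118
Try each candidate change and compute the resulting root:
Candidate A: set leaf[2] = 2 -> leaves = [35, 22, 2, 36, 48, 36, 20, 35]
  L0: [35, 22, 2, 36, 48, 36, 20, 35]
  L1: h(35,22)=(35*31+22)%997=110 h(2,36)=(2*31+36)%997=98 h(48,36)=(48*31+36)%997=527 h(20,35)=(20*31+35)%997=655 -> [110, 98, 527, 655]
  L2: h(110,98)=(110*31+98)%997=517 h(527,655)=(527*31+655)%997=43 -> [517, 43]
  L3: h(517,43)=(517*31+43)%997=118 -> [118]
  root = 118 == target 118  ** MATCH **
Candidate B: set leaf[1] = 15 -> leaves = [35, 15, 62, 36, 48, 36, 20, 35]
  L0: [35, 15, 62, 36, 48, 36, 20, 35]
  L1: h(35,15)=(35*31+15)%997=103 h(62,36)=(62*31+36)%997=961 h(48,36)=(48*31+36)%997=527 h(20,35)=(20*31+35)%997=655 -> [103, 961, 527, 655]
  L2: h(103,961)=(103*31+961)%997=166 h(527,655)=(527*31+655)%997=43 -> [166, 43]
  L3: h(166,43)=(166*31+43)%997=204 -> [204]
  root = 204 != target 118
Candidate C: set leaf[0] = 34 -> leaves = [34, 22, 62, 36, 48, 36, 20, 35]
  L0: [34, 22, 62, 36, 48, 36, 20, 35]
  L1: h(34,22)=(34*31+22)%997=79 h(62,36)=(62*31+36)%997=961 h(48,36)=(48*31+36)%997=527 h(20,35)=(20*31+35)%997=655 -> [79, 961, 527, 655]
  L2: h(79,961)=(79*31+961)%997=419 h(527,655)=(527*31+655)%997=43 -> [419, 43]
  L3: h(419,43)=(419*31+43)%997=71 -> [71]
  root = 71 != target 118
Candidate D: set leaf[0] = 51 -> leaves = [51, 22, 62, 36, 48, 36, 20, 35]
  L0: [51, 22, 62, 36, 48, 36, 20, 35]
  L1: h(51,22)=(51*31+22)%997=606 h(62,36)=(62*31+36)%997=961 h(48,36)=(48*31+36)%997=527 h(20,35)=(20*31+35)%997=655 -> [606, 961, 527, 655]
  L2: h(606,961)=(606*31+961)%997=804 h(527,655)=(527*31+655)%997=43 -> [804, 43]
  L3: h(804,43)=(804*31+43)%997=42 -> [42]
  root = 42 != target 118
Candidate A produces the target root.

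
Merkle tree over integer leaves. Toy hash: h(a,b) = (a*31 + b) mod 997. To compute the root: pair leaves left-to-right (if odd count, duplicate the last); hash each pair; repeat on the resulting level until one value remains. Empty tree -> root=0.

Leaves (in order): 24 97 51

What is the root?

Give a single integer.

L0: [24, 97, 51]
L1: h(24,97)=(24*31+97)%997=841 h(51,51)=(51*31+51)%997=635 -> [841, 635]
L2: h(841,635)=(841*31+635)%997=784 -> [784]

Answer: 784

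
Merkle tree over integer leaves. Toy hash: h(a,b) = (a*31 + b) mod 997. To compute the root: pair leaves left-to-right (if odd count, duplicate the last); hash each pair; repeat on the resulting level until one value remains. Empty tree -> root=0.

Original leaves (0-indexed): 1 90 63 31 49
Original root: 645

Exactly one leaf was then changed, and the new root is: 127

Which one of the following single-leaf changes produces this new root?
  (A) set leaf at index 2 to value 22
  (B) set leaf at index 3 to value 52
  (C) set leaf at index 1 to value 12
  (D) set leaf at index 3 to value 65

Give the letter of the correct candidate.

Original leaves: [1, 90, 63, 31, 49]
Target new root: 127
Try each candidate change and compute the resulting root:
Candidate A: set leaf[2] = 22 -> leaves = [1, 90, 22, 31, 49]
  L0: [1, 90, 22, 31, 49]
  L1: h(1,90)=(1*31+90)%997=121 h(22,31)=(22*31+31)%997=713 h(49,49)=(49*31+49)%997=571 -> [121, 713, 571]
  L2: h(121,713)=(121*31+713)%997=476 h(571,571)=(571*31+571)%997=326 -> [476, 326]
  L3: h(476,326)=(476*31+326)%997=127 -> [127]
  root = 127 == target 127  ** MATCH **
Candidate B: set leaf[3] = 52 -> leaves = [1, 90, 63, 52, 49]
  L0: [1, 90, 63, 52, 49]
  L1: h(1,90)=(1*31+90)%997=121 h(63,52)=(63*31+52)%997=11 h(49,49)=(49*31+49)%997=571 -> [121, 11, 571]
  L2: h(121,11)=(121*31+11)%997=771 h(571,571)=(571*31+571)%997=326 -> [771, 326]
  L3: h(771,326)=(771*31+326)%997=299 -> [299]
  root = 299 != target 127
Candidate C: set leaf[1] = 12 -> leaves = [1, 12, 63, 31, 49]
  L0: [1, 12, 63, 31, 49]
  L1: h(1,12)=(1*31+12)%997=43 h(63,31)=(63*31+31)%997=987 h(49,49)=(49*31+49)%997=571 -> [43, 987, 571]
  L2: h(43,987)=(43*31+987)%997=326 h(571,571)=(571*31+571)%997=326 -> [326, 326]
  L3: h(326,326)=(326*31+326)%997=462 -> [462]
  root = 462 != target 127
Candidate D: set leaf[3] = 65 -> leaves = [1, 90, 63, 65, 49]
  L0: [1, 90, 63, 65, 49]
  L1: h(1,90)=(1*31+90)%997=121 h(63,65)=(63*31+65)%997=24 h(49,49)=(49*31+49)%997=571 -> [121, 24, 571]
  L2: h(121,24)=(121*31+24)%997=784 h(571,571)=(571*31+571)%997=326 -> [784, 326]
  L3: h(784,326)=(784*31+326)%997=702 -> [702]
  root = 702 != target 127
Candidate A produces the target root.

Answer: A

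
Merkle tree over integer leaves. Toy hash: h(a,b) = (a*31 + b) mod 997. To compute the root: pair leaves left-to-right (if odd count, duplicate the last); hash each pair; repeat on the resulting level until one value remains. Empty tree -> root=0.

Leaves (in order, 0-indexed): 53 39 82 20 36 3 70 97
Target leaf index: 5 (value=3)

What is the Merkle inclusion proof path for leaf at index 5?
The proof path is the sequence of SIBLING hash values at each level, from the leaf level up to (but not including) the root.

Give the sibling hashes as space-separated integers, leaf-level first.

Answer: 36 273 866

Derivation:
L0 (leaves): [53, 39, 82, 20, 36, 3, 70, 97], target index=5
L1: h(53,39)=(53*31+39)%997=685 [pair 0] h(82,20)=(82*31+20)%997=568 [pair 1] h(36,3)=(36*31+3)%997=122 [pair 2] h(70,97)=(70*31+97)%997=273 [pair 3] -> [685, 568, 122, 273]
  Sibling for proof at L0: 36
L2: h(685,568)=(685*31+568)%997=866 [pair 0] h(122,273)=(122*31+273)%997=67 [pair 1] -> [866, 67]
  Sibling for proof at L1: 273
L3: h(866,67)=(866*31+67)%997=991 [pair 0] -> [991]
  Sibling for proof at L2: 866
Root: 991
Proof path (sibling hashes from leaf to root): [36, 273, 866]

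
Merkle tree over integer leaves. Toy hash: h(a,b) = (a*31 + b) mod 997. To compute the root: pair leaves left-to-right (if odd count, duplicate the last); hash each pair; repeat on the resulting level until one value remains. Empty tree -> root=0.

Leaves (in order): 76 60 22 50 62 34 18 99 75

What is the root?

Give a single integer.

L0: [76, 60, 22, 50, 62, 34, 18, 99, 75]
L1: h(76,60)=(76*31+60)%997=422 h(22,50)=(22*31+50)%997=732 h(62,34)=(62*31+34)%997=959 h(18,99)=(18*31+99)%997=657 h(75,75)=(75*31+75)%997=406 -> [422, 732, 959, 657, 406]
L2: h(422,732)=(422*31+732)%997=853 h(959,657)=(959*31+657)%997=476 h(406,406)=(406*31+406)%997=31 -> [853, 476, 31]
L3: h(853,476)=(853*31+476)%997=0 h(31,31)=(31*31+31)%997=992 -> [0, 992]
L4: h(0,992)=(0*31+992)%997=992 -> [992]

Answer: 992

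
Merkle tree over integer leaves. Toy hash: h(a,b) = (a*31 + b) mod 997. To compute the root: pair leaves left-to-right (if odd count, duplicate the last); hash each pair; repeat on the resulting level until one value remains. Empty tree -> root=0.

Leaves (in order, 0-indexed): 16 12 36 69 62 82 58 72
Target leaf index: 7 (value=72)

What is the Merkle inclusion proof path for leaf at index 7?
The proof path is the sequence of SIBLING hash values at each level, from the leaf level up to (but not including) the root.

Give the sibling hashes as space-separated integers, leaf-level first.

L0 (leaves): [16, 12, 36, 69, 62, 82, 58, 72], target index=7
L1: h(16,12)=(16*31+12)%997=508 [pair 0] h(36,69)=(36*31+69)%997=188 [pair 1] h(62,82)=(62*31+82)%997=10 [pair 2] h(58,72)=(58*31+72)%997=873 [pair 3] -> [508, 188, 10, 873]
  Sibling for proof at L0: 58
L2: h(508,188)=(508*31+188)%997=981 [pair 0] h(10,873)=(10*31+873)%997=186 [pair 1] -> [981, 186]
  Sibling for proof at L1: 10
L3: h(981,186)=(981*31+186)%997=687 [pair 0] -> [687]
  Sibling for proof at L2: 981
Root: 687
Proof path (sibling hashes from leaf to root): [58, 10, 981]

Answer: 58 10 981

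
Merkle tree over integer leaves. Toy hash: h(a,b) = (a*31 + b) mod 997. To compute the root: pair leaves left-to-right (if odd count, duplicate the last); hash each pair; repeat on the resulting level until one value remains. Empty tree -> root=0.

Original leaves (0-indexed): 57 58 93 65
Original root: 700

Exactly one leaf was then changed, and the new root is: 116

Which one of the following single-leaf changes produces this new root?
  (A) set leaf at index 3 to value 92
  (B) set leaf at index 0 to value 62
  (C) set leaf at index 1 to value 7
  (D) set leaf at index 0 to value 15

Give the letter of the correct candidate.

Original leaves: [57, 58, 93, 65]
Target new root: 116
Try each candidate change and compute the resulting root:
Candidate A: set leaf[3] = 92 -> leaves = [57, 58, 93, 92]
  L0: [57, 58, 93, 92]
  L1: h(57,58)=(57*31+58)%997=828 h(93,92)=(93*31+92)%997=981 -> [828, 981]
  L2: h(828,981)=(828*31+981)%997=727 -> [727]
  root = 727 != target 116
Candidate B: set leaf[0] = 62 -> leaves = [62, 58, 93, 65]
  L0: [62, 58, 93, 65]
  L1: h(62,58)=(62*31+58)%997=983 h(93,65)=(93*31+65)%997=954 -> [983, 954]
  L2: h(983,954)=(983*31+954)%997=520 -> [520]
  root = 520 != target 116
Candidate C: set leaf[1] = 7 -> leaves = [57, 7, 93, 65]
  L0: [57, 7, 93, 65]
  L1: h(57,7)=(57*31+7)%997=777 h(93,65)=(93*31+65)%997=954 -> [777, 954]
  L2: h(777,954)=(777*31+954)%997=116 -> [116]
  root = 116 == target 116  ** MATCH **
Candidate D: set leaf[0] = 15 -> leaves = [15, 58, 93, 65]
  L0: [15, 58, 93, 65]
  L1: h(15,58)=(15*31+58)%997=523 h(93,65)=(93*31+65)%997=954 -> [523, 954]
  L2: h(523,954)=(523*31+954)%997=218 -> [218]
  root = 218 != target 116
Candidate C produces the target root.

Answer: C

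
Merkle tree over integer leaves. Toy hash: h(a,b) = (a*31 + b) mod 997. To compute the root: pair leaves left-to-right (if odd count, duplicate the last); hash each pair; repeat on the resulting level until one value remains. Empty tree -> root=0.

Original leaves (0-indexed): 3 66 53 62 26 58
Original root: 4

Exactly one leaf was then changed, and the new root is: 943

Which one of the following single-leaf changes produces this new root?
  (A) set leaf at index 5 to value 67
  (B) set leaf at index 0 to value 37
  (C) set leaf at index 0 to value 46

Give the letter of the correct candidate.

Original leaves: [3, 66, 53, 62, 26, 58]
Target new root: 943
Try each candidate change and compute the resulting root:
Candidate A: set leaf[5] = 67 -> leaves = [3, 66, 53, 62, 26, 67]
  L0: [3, 66, 53, 62, 26, 67]
  L1: h(3,66)=(3*31+66)%997=159 h(53,62)=(53*31+62)%997=708 h(26,67)=(26*31+67)%997=873 -> [159, 708, 873]
  L2: h(159,708)=(159*31+708)%997=652 h(873,873)=(873*31+873)%997=20 -> [652, 20]
  L3: h(652,20)=(652*31+20)%997=292 -> [292]
  root = 292 != target 943
Candidate B: set leaf[0] = 37 -> leaves = [37, 66, 53, 62, 26, 58]
  L0: [37, 66, 53, 62, 26, 58]
  L1: h(37,66)=(37*31+66)%997=216 h(53,62)=(53*31+62)%997=708 h(26,58)=(26*31+58)%997=864 -> [216, 708, 864]
  L2: h(216,708)=(216*31+708)%997=425 h(864,864)=(864*31+864)%997=729 -> [425, 729]
  L3: h(425,729)=(425*31+729)%997=943 -> [943]
  root = 943 == target 943  ** MATCH **
Candidate C: set leaf[0] = 46 -> leaves = [46, 66, 53, 62, 26, 58]
  L0: [46, 66, 53, 62, 26, 58]
  L1: h(46,66)=(46*31+66)%997=495 h(53,62)=(53*31+62)%997=708 h(26,58)=(26*31+58)%997=864 -> [495, 708, 864]
  L2: h(495,708)=(495*31+708)%997=101 h(864,864)=(864*31+864)%997=729 -> [101, 729]
  L3: h(101,729)=(101*31+729)%997=869 -> [869]
  root = 869 != target 943
Candidate B produces the target root.

Answer: B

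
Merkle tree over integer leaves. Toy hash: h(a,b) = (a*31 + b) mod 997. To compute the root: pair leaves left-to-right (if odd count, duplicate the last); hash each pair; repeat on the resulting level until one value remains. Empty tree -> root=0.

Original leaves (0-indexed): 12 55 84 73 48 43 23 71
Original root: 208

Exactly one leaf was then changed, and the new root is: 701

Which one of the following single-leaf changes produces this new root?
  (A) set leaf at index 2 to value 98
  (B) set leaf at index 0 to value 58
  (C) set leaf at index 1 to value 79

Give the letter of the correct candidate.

Answer: A

Derivation:
Original leaves: [12, 55, 84, 73, 48, 43, 23, 71]
Target new root: 701
Try each candidate change and compute the resulting root:
Candidate A: set leaf[2] = 98 -> leaves = [12, 55, 98, 73, 48, 43, 23, 71]
  L0: [12, 55, 98, 73, 48, 43, 23, 71]
  L1: h(12,55)=(12*31+55)%997=427 h(98,73)=(98*31+73)%997=120 h(48,43)=(48*31+43)%997=534 h(23,71)=(23*31+71)%997=784 -> [427, 120, 534, 784]
  L2: h(427,120)=(427*31+120)%997=396 h(534,784)=(534*31+784)%997=389 -> [396, 389]
  L3: h(396,389)=(396*31+389)%997=701 -> [701]
  root = 701 == target 701  ** MATCH **
Candidate B: set leaf[0] = 58 -> leaves = [58, 55, 84, 73, 48, 43, 23, 71]
  L0: [58, 55, 84, 73, 48, 43, 23, 71]
  L1: h(58,55)=(58*31+55)%997=856 h(84,73)=(84*31+73)%997=683 h(48,43)=(48*31+43)%997=534 h(23,71)=(23*31+71)%997=784 -> [856, 683, 534, 784]
  L2: h(856,683)=(856*31+683)%997=300 h(534,784)=(534*31+784)%997=389 -> [300, 389]
  L3: h(300,389)=(300*31+389)%997=716 -> [716]
  root = 716 != target 701
Candidate C: set leaf[1] = 79 -> leaves = [12, 79, 84, 73, 48, 43, 23, 71]
  L0: [12, 79, 84, 73, 48, 43, 23, 71]
  L1: h(12,79)=(12*31+79)%997=451 h(84,73)=(84*31+73)%997=683 h(48,43)=(48*31+43)%997=534 h(23,71)=(23*31+71)%997=784 -> [451, 683, 534, 784]
  L2: h(451,683)=(451*31+683)%997=706 h(534,784)=(534*31+784)%997=389 -> [706, 389]
  L3: h(706,389)=(706*31+389)%997=341 -> [341]
  root = 341 != target 701
Candidate A produces the target root.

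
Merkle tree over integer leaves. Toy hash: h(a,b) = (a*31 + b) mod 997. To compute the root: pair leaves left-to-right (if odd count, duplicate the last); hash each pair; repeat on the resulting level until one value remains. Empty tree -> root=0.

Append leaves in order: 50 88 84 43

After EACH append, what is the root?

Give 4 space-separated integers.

After append 50 (leaves=[50]):
  L0: [50]
  root=50
After append 88 (leaves=[50, 88]):
  L0: [50, 88]
  L1: h(50,88)=(50*31+88)%997=641 -> [641]
  root=641
After append 84 (leaves=[50, 88, 84]):
  L0: [50, 88, 84]
  L1: h(50,88)=(50*31+88)%997=641 h(84,84)=(84*31+84)%997=694 -> [641, 694]
  L2: h(641,694)=(641*31+694)%997=625 -> [625]
  root=625
After append 43 (leaves=[50, 88, 84, 43]):
  L0: [50, 88, 84, 43]
  L1: h(50,88)=(50*31+88)%997=641 h(84,43)=(84*31+43)%997=653 -> [641, 653]
  L2: h(641,653)=(641*31+653)%997=584 -> [584]
  root=584

Answer: 50 641 625 584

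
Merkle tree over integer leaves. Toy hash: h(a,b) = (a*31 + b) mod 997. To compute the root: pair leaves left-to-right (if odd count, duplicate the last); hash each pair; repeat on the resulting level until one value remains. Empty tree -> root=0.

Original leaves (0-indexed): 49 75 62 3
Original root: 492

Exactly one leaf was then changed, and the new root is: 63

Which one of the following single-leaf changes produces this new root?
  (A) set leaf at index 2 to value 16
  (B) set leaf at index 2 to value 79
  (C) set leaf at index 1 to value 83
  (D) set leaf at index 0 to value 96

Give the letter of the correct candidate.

Original leaves: [49, 75, 62, 3]
Target new root: 63
Try each candidate change and compute the resulting root:
Candidate A: set leaf[2] = 16 -> leaves = [49, 75, 16, 3]
  L0: [49, 75, 16, 3]
  L1: h(49,75)=(49*31+75)%997=597 h(16,3)=(16*31+3)%997=499 -> [597, 499]
  L2: h(597,499)=(597*31+499)%997=63 -> [63]
  root = 63 == target 63  ** MATCH **
Candidate B: set leaf[2] = 79 -> leaves = [49, 75, 79, 3]
  L0: [49, 75, 79, 3]
  L1: h(49,75)=(49*31+75)%997=597 h(79,3)=(79*31+3)%997=458 -> [597, 458]
  L2: h(597,458)=(597*31+458)%997=22 -> [22]
  root = 22 != target 63
Candidate C: set leaf[1] = 83 -> leaves = [49, 83, 62, 3]
  L0: [49, 83, 62, 3]
  L1: h(49,83)=(49*31+83)%997=605 h(62,3)=(62*31+3)%997=928 -> [605, 928]
  L2: h(605,928)=(605*31+928)%997=740 -> [740]
  root = 740 != target 63
Candidate D: set leaf[0] = 96 -> leaves = [96, 75, 62, 3]
  L0: [96, 75, 62, 3]
  L1: h(96,75)=(96*31+75)%997=60 h(62,3)=(62*31+3)%997=928 -> [60, 928]
  L2: h(60,928)=(60*31+928)%997=794 -> [794]
  root = 794 != target 63
Candidate A produces the target root.

Answer: A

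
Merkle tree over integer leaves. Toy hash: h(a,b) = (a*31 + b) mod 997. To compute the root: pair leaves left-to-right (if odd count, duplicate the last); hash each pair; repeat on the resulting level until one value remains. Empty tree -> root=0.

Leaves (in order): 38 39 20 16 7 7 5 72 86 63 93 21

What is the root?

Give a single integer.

Answer: 267

Derivation:
L0: [38, 39, 20, 16, 7, 7, 5, 72, 86, 63, 93, 21]
L1: h(38,39)=(38*31+39)%997=220 h(20,16)=(20*31+16)%997=636 h(7,7)=(7*31+7)%997=224 h(5,72)=(5*31+72)%997=227 h(86,63)=(86*31+63)%997=735 h(93,21)=(93*31+21)%997=910 -> [220, 636, 224, 227, 735, 910]
L2: h(220,636)=(220*31+636)%997=477 h(224,227)=(224*31+227)%997=192 h(735,910)=(735*31+910)%997=764 -> [477, 192, 764]
L3: h(477,192)=(477*31+192)%997=24 h(764,764)=(764*31+764)%997=520 -> [24, 520]
L4: h(24,520)=(24*31+520)%997=267 -> [267]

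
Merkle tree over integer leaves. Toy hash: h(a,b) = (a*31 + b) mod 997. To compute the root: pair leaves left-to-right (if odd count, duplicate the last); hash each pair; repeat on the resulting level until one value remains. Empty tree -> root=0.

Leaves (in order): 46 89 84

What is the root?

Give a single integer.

L0: [46, 89, 84]
L1: h(46,89)=(46*31+89)%997=518 h(84,84)=(84*31+84)%997=694 -> [518, 694]
L2: h(518,694)=(518*31+694)%997=800 -> [800]

Answer: 800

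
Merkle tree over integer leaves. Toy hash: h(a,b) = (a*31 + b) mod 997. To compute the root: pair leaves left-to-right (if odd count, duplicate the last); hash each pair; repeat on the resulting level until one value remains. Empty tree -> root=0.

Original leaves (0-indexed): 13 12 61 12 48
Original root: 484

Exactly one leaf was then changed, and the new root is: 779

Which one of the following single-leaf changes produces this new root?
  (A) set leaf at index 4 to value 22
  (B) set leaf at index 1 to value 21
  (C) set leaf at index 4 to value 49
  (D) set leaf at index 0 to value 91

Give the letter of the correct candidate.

Answer: A

Derivation:
Original leaves: [13, 12, 61, 12, 48]
Target new root: 779
Try each candidate change and compute the resulting root:
Candidate A: set leaf[4] = 22 -> leaves = [13, 12, 61, 12, 22]
  L0: [13, 12, 61, 12, 22]
  L1: h(13,12)=(13*31+12)%997=415 h(61,12)=(61*31+12)%997=906 h(22,22)=(22*31+22)%997=704 -> [415, 906, 704]
  L2: h(415,906)=(415*31+906)%997=810 h(704,704)=(704*31+704)%997=594 -> [810, 594]
  L3: h(810,594)=(810*31+594)%997=779 -> [779]
  root = 779 == target 779  ** MATCH **
Candidate B: set leaf[1] = 21 -> leaves = [13, 21, 61, 12, 48]
  L0: [13, 21, 61, 12, 48]
  L1: h(13,21)=(13*31+21)%997=424 h(61,12)=(61*31+12)%997=906 h(48,48)=(48*31+48)%997=539 -> [424, 906, 539]
  L2: h(424,906)=(424*31+906)%997=92 h(539,539)=(539*31+539)%997=299 -> [92, 299]
  L3: h(92,299)=(92*31+299)%997=160 -> [160]
  root = 160 != target 779
Candidate C: set leaf[4] = 49 -> leaves = [13, 12, 61, 12, 49]
  L0: [13, 12, 61, 12, 49]
  L1: h(13,12)=(13*31+12)%997=415 h(61,12)=(61*31+12)%997=906 h(49,49)=(49*31+49)%997=571 -> [415, 906, 571]
  L2: h(415,906)=(415*31+906)%997=810 h(571,571)=(571*31+571)%997=326 -> [810, 326]
  L3: h(810,326)=(810*31+326)%997=511 -> [511]
  root = 511 != target 779
Candidate D: set leaf[0] = 91 -> leaves = [91, 12, 61, 12, 48]
  L0: [91, 12, 61, 12, 48]
  L1: h(91,12)=(91*31+12)%997=839 h(61,12)=(61*31+12)%997=906 h(48,48)=(48*31+48)%997=539 -> [839, 906, 539]
  L2: h(839,906)=(839*31+906)%997=993 h(539,539)=(539*31+539)%997=299 -> [993, 299]
  L3: h(993,299)=(993*31+299)%997=175 -> [175]
  root = 175 != target 779
Candidate A produces the target root.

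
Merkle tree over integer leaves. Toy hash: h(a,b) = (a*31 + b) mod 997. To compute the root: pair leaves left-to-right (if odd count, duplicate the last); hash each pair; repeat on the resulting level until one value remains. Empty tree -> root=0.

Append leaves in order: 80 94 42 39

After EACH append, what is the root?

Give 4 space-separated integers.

Answer: 80 580 381 378

Derivation:
After append 80 (leaves=[80]):
  L0: [80]
  root=80
After append 94 (leaves=[80, 94]):
  L0: [80, 94]
  L1: h(80,94)=(80*31+94)%997=580 -> [580]
  root=580
After append 42 (leaves=[80, 94, 42]):
  L0: [80, 94, 42]
  L1: h(80,94)=(80*31+94)%997=580 h(42,42)=(42*31+42)%997=347 -> [580, 347]
  L2: h(580,347)=(580*31+347)%997=381 -> [381]
  root=381
After append 39 (leaves=[80, 94, 42, 39]):
  L0: [80, 94, 42, 39]
  L1: h(80,94)=(80*31+94)%997=580 h(42,39)=(42*31+39)%997=344 -> [580, 344]
  L2: h(580,344)=(580*31+344)%997=378 -> [378]
  root=378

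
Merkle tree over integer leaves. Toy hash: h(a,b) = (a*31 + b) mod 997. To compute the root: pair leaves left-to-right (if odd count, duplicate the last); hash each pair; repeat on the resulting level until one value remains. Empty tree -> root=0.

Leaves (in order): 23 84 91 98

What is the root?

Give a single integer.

Answer: 707

Derivation:
L0: [23, 84, 91, 98]
L1: h(23,84)=(23*31+84)%997=797 h(91,98)=(91*31+98)%997=925 -> [797, 925]
L2: h(797,925)=(797*31+925)%997=707 -> [707]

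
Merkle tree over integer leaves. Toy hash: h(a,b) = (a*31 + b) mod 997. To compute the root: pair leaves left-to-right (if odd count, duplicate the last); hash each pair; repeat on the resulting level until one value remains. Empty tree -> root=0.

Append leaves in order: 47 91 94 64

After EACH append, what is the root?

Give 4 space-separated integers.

Answer: 47 551 149 119

Derivation:
After append 47 (leaves=[47]):
  L0: [47]
  root=47
After append 91 (leaves=[47, 91]):
  L0: [47, 91]
  L1: h(47,91)=(47*31+91)%997=551 -> [551]
  root=551
After append 94 (leaves=[47, 91, 94]):
  L0: [47, 91, 94]
  L1: h(47,91)=(47*31+91)%997=551 h(94,94)=(94*31+94)%997=17 -> [551, 17]
  L2: h(551,17)=(551*31+17)%997=149 -> [149]
  root=149
After append 64 (leaves=[47, 91, 94, 64]):
  L0: [47, 91, 94, 64]
  L1: h(47,91)=(47*31+91)%997=551 h(94,64)=(94*31+64)%997=984 -> [551, 984]
  L2: h(551,984)=(551*31+984)%997=119 -> [119]
  root=119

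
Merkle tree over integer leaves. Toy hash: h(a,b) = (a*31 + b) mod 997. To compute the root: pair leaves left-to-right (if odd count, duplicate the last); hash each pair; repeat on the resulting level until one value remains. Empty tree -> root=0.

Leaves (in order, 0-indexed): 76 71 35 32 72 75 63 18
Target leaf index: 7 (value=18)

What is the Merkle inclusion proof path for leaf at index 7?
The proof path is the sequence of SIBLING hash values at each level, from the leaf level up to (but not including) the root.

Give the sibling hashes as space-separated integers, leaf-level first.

L0 (leaves): [76, 71, 35, 32, 72, 75, 63, 18], target index=7
L1: h(76,71)=(76*31+71)%997=433 [pair 0] h(35,32)=(35*31+32)%997=120 [pair 1] h(72,75)=(72*31+75)%997=313 [pair 2] h(63,18)=(63*31+18)%997=974 [pair 3] -> [433, 120, 313, 974]
  Sibling for proof at L0: 63
L2: h(433,120)=(433*31+120)%997=582 [pair 0] h(313,974)=(313*31+974)%997=707 [pair 1] -> [582, 707]
  Sibling for proof at L1: 313
L3: h(582,707)=(582*31+707)%997=803 [pair 0] -> [803]
  Sibling for proof at L2: 582
Root: 803
Proof path (sibling hashes from leaf to root): [63, 313, 582]

Answer: 63 313 582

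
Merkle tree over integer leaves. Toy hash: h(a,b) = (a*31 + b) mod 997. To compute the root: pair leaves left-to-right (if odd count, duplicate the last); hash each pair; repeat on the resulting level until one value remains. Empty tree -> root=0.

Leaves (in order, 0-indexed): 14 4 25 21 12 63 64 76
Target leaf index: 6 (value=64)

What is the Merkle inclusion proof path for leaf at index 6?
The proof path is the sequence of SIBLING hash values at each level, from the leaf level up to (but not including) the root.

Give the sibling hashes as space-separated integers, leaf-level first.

L0 (leaves): [14, 4, 25, 21, 12, 63, 64, 76], target index=6
L1: h(14,4)=(14*31+4)%997=438 [pair 0] h(25,21)=(25*31+21)%997=796 [pair 1] h(12,63)=(12*31+63)%997=435 [pair 2] h(64,76)=(64*31+76)%997=66 [pair 3] -> [438, 796, 435, 66]
  Sibling for proof at L0: 76
L2: h(438,796)=(438*31+796)%997=416 [pair 0] h(435,66)=(435*31+66)%997=590 [pair 1] -> [416, 590]
  Sibling for proof at L1: 435
L3: h(416,590)=(416*31+590)%997=525 [pair 0] -> [525]
  Sibling for proof at L2: 416
Root: 525
Proof path (sibling hashes from leaf to root): [76, 435, 416]

Answer: 76 435 416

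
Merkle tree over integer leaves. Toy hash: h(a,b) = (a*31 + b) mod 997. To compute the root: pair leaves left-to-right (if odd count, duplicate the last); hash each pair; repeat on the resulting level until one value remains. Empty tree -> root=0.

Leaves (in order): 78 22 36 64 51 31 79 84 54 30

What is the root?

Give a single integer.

L0: [78, 22, 36, 64, 51, 31, 79, 84, 54, 30]
L1: h(78,22)=(78*31+22)%997=446 h(36,64)=(36*31+64)%997=183 h(51,31)=(51*31+31)%997=615 h(79,84)=(79*31+84)%997=539 h(54,30)=(54*31+30)%997=707 -> [446, 183, 615, 539, 707]
L2: h(446,183)=(446*31+183)%997=51 h(615,539)=(615*31+539)%997=661 h(707,707)=(707*31+707)%997=690 -> [51, 661, 690]
L3: h(51,661)=(51*31+661)%997=248 h(690,690)=(690*31+690)%997=146 -> [248, 146]
L4: h(248,146)=(248*31+146)%997=855 -> [855]

Answer: 855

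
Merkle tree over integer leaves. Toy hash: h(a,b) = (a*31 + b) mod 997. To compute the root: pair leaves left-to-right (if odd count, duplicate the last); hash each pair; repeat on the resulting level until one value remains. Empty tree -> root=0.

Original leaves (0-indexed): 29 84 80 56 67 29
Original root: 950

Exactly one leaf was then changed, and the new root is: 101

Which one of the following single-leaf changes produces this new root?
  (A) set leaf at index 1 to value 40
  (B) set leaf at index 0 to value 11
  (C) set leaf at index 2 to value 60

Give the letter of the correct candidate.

Original leaves: [29, 84, 80, 56, 67, 29]
Target new root: 101
Try each candidate change and compute the resulting root:
Candidate A: set leaf[1] = 40 -> leaves = [29, 40, 80, 56, 67, 29]
  L0: [29, 40, 80, 56, 67, 29]
  L1: h(29,40)=(29*31+40)%997=939 h(80,56)=(80*31+56)%997=542 h(67,29)=(67*31+29)%997=112 -> [939, 542, 112]
  L2: h(939,542)=(939*31+542)%997=738 h(112,112)=(112*31+112)%997=593 -> [738, 593]
  L3: h(738,593)=(738*31+593)%997=540 -> [540]
  root = 540 != target 101
Candidate B: set leaf[0] = 11 -> leaves = [11, 84, 80, 56, 67, 29]
  L0: [11, 84, 80, 56, 67, 29]
  L1: h(11,84)=(11*31+84)%997=425 h(80,56)=(80*31+56)%997=542 h(67,29)=(67*31+29)%997=112 -> [425, 542, 112]
  L2: h(425,542)=(425*31+542)%997=756 h(112,112)=(112*31+112)%997=593 -> [756, 593]
  L3: h(756,593)=(756*31+593)%997=101 -> [101]
  root = 101 == target 101  ** MATCH **
Candidate C: set leaf[2] = 60 -> leaves = [29, 84, 60, 56, 67, 29]
  L0: [29, 84, 60, 56, 67, 29]
  L1: h(29,84)=(29*31+84)%997=983 h(60,56)=(60*31+56)%997=919 h(67,29)=(67*31+29)%997=112 -> [983, 919, 112]
  L2: h(983,919)=(983*31+919)%997=485 h(112,112)=(112*31+112)%997=593 -> [485, 593]
  L3: h(485,593)=(485*31+593)%997=673 -> [673]
  root = 673 != target 101
Candidate B produces the target root.

Answer: B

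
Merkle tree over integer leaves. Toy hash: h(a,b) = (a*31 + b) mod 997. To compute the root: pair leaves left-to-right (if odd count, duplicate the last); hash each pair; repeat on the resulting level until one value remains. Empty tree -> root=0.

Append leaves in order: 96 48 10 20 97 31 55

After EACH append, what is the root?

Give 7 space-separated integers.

After append 96 (leaves=[96]):
  L0: [96]
  root=96
After append 48 (leaves=[96, 48]):
  L0: [96, 48]
  L1: h(96,48)=(96*31+48)%997=33 -> [33]
  root=33
After append 10 (leaves=[96, 48, 10]):
  L0: [96, 48, 10]
  L1: h(96,48)=(96*31+48)%997=33 h(10,10)=(10*31+10)%997=320 -> [33, 320]
  L2: h(33,320)=(33*31+320)%997=346 -> [346]
  root=346
After append 20 (leaves=[96, 48, 10, 20]):
  L0: [96, 48, 10, 20]
  L1: h(96,48)=(96*31+48)%997=33 h(10,20)=(10*31+20)%997=330 -> [33, 330]
  L2: h(33,330)=(33*31+330)%997=356 -> [356]
  root=356
After append 97 (leaves=[96, 48, 10, 20, 97]):
  L0: [96, 48, 10, 20, 97]
  L1: h(96,48)=(96*31+48)%997=33 h(10,20)=(10*31+20)%997=330 h(97,97)=(97*31+97)%997=113 -> [33, 330, 113]
  L2: h(33,330)=(33*31+330)%997=356 h(113,113)=(113*31+113)%997=625 -> [356, 625]
  L3: h(356,625)=(356*31+625)%997=694 -> [694]
  root=694
After append 31 (leaves=[96, 48, 10, 20, 97, 31]):
  L0: [96, 48, 10, 20, 97, 31]
  L1: h(96,48)=(96*31+48)%997=33 h(10,20)=(10*31+20)%997=330 h(97,31)=(97*31+31)%997=47 -> [33, 330, 47]
  L2: h(33,330)=(33*31+330)%997=356 h(47,47)=(47*31+47)%997=507 -> [356, 507]
  L3: h(356,507)=(356*31+507)%997=576 -> [576]
  root=576
After append 55 (leaves=[96, 48, 10, 20, 97, 31, 55]):
  L0: [96, 48, 10, 20, 97, 31, 55]
  L1: h(96,48)=(96*31+48)%997=33 h(10,20)=(10*31+20)%997=330 h(97,31)=(97*31+31)%997=47 h(55,55)=(55*31+55)%997=763 -> [33, 330, 47, 763]
  L2: h(33,330)=(33*31+330)%997=356 h(47,763)=(47*31+763)%997=226 -> [356, 226]
  L3: h(356,226)=(356*31+226)%997=295 -> [295]
  root=295

Answer: 96 33 346 356 694 576 295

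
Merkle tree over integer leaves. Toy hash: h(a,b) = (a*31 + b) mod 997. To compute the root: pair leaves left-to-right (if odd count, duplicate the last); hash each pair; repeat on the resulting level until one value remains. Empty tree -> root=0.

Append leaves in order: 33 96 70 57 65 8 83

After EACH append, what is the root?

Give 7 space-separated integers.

After append 33 (leaves=[33]):
  L0: [33]
  root=33
After append 96 (leaves=[33, 96]):
  L0: [33, 96]
  L1: h(33,96)=(33*31+96)%997=122 -> [122]
  root=122
After append 70 (leaves=[33, 96, 70]):
  L0: [33, 96, 70]
  L1: h(33,96)=(33*31+96)%997=122 h(70,70)=(70*31+70)%997=246 -> [122, 246]
  L2: h(122,246)=(122*31+246)%997=40 -> [40]
  root=40
After append 57 (leaves=[33, 96, 70, 57]):
  L0: [33, 96, 70, 57]
  L1: h(33,96)=(33*31+96)%997=122 h(70,57)=(70*31+57)%997=233 -> [122, 233]
  L2: h(122,233)=(122*31+233)%997=27 -> [27]
  root=27
After append 65 (leaves=[33, 96, 70, 57, 65]):
  L0: [33, 96, 70, 57, 65]
  L1: h(33,96)=(33*31+96)%997=122 h(70,57)=(70*31+57)%997=233 h(65,65)=(65*31+65)%997=86 -> [122, 233, 86]
  L2: h(122,233)=(122*31+233)%997=27 h(86,86)=(86*31+86)%997=758 -> [27, 758]
  L3: h(27,758)=(27*31+758)%997=598 -> [598]
  root=598
After append 8 (leaves=[33, 96, 70, 57, 65, 8]):
  L0: [33, 96, 70, 57, 65, 8]
  L1: h(33,96)=(33*31+96)%997=122 h(70,57)=(70*31+57)%997=233 h(65,8)=(65*31+8)%997=29 -> [122, 233, 29]
  L2: h(122,233)=(122*31+233)%997=27 h(29,29)=(29*31+29)%997=928 -> [27, 928]
  L3: h(27,928)=(27*31+928)%997=768 -> [768]
  root=768
After append 83 (leaves=[33, 96, 70, 57, 65, 8, 83]):
  L0: [33, 96, 70, 57, 65, 8, 83]
  L1: h(33,96)=(33*31+96)%997=122 h(70,57)=(70*31+57)%997=233 h(65,8)=(65*31+8)%997=29 h(83,83)=(83*31+83)%997=662 -> [122, 233, 29, 662]
  L2: h(122,233)=(122*31+233)%997=27 h(29,662)=(29*31+662)%997=564 -> [27, 564]
  L3: h(27,564)=(27*31+564)%997=404 -> [404]
  root=404

Answer: 33 122 40 27 598 768 404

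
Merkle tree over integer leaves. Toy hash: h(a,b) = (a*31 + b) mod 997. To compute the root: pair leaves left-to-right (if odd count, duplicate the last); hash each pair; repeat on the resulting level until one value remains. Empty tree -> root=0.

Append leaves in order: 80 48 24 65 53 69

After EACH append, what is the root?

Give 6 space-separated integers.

After append 80 (leaves=[80]):
  L0: [80]
  root=80
After append 48 (leaves=[80, 48]):
  L0: [80, 48]
  L1: h(80,48)=(80*31+48)%997=534 -> [534]
  root=534
After append 24 (leaves=[80, 48, 24]):
  L0: [80, 48, 24]
  L1: h(80,48)=(80*31+48)%997=534 h(24,24)=(24*31+24)%997=768 -> [534, 768]
  L2: h(534,768)=(534*31+768)%997=373 -> [373]
  root=373
After append 65 (leaves=[80, 48, 24, 65]):
  L0: [80, 48, 24, 65]
  L1: h(80,48)=(80*31+48)%997=534 h(24,65)=(24*31+65)%997=809 -> [534, 809]
  L2: h(534,809)=(534*31+809)%997=414 -> [414]
  root=414
After append 53 (leaves=[80, 48, 24, 65, 53]):
  L0: [80, 48, 24, 65, 53]
  L1: h(80,48)=(80*31+48)%997=534 h(24,65)=(24*31+65)%997=809 h(53,53)=(53*31+53)%997=699 -> [534, 809, 699]
  L2: h(534,809)=(534*31+809)%997=414 h(699,699)=(699*31+699)%997=434 -> [414, 434]
  L3: h(414,434)=(414*31+434)%997=307 -> [307]
  root=307
After append 69 (leaves=[80, 48, 24, 65, 53, 69]):
  L0: [80, 48, 24, 65, 53, 69]
  L1: h(80,48)=(80*31+48)%997=534 h(24,65)=(24*31+65)%997=809 h(53,69)=(53*31+69)%997=715 -> [534, 809, 715]
  L2: h(534,809)=(534*31+809)%997=414 h(715,715)=(715*31+715)%997=946 -> [414, 946]
  L3: h(414,946)=(414*31+946)%997=819 -> [819]
  root=819

Answer: 80 534 373 414 307 819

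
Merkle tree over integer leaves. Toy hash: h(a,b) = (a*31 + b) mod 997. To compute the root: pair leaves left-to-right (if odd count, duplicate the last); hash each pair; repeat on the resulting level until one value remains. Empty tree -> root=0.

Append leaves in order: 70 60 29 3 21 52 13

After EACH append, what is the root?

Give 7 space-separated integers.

After append 70 (leaves=[70]):
  L0: [70]
  root=70
After append 60 (leaves=[70, 60]):
  L0: [70, 60]
  L1: h(70,60)=(70*31+60)%997=236 -> [236]
  root=236
After append 29 (leaves=[70, 60, 29]):
  L0: [70, 60, 29]
  L1: h(70,60)=(70*31+60)%997=236 h(29,29)=(29*31+29)%997=928 -> [236, 928]
  L2: h(236,928)=(236*31+928)%997=268 -> [268]
  root=268
After append 3 (leaves=[70, 60, 29, 3]):
  L0: [70, 60, 29, 3]
  L1: h(70,60)=(70*31+60)%997=236 h(29,3)=(29*31+3)%997=902 -> [236, 902]
  L2: h(236,902)=(236*31+902)%997=242 -> [242]
  root=242
After append 21 (leaves=[70, 60, 29, 3, 21]):
  L0: [70, 60, 29, 3, 21]
  L1: h(70,60)=(70*31+60)%997=236 h(29,3)=(29*31+3)%997=902 h(21,21)=(21*31+21)%997=672 -> [236, 902, 672]
  L2: h(236,902)=(236*31+902)%997=242 h(672,672)=(672*31+672)%997=567 -> [242, 567]
  L3: h(242,567)=(242*31+567)%997=93 -> [93]
  root=93
After append 52 (leaves=[70, 60, 29, 3, 21, 52]):
  L0: [70, 60, 29, 3, 21, 52]
  L1: h(70,60)=(70*31+60)%997=236 h(29,3)=(29*31+3)%997=902 h(21,52)=(21*31+52)%997=703 -> [236, 902, 703]
  L2: h(236,902)=(236*31+902)%997=242 h(703,703)=(703*31+703)%997=562 -> [242, 562]
  L3: h(242,562)=(242*31+562)%997=88 -> [88]
  root=88
After append 13 (leaves=[70, 60, 29, 3, 21, 52, 13]):
  L0: [70, 60, 29, 3, 21, 52, 13]
  L1: h(70,60)=(70*31+60)%997=236 h(29,3)=(29*31+3)%997=902 h(21,52)=(21*31+52)%997=703 h(13,13)=(13*31+13)%997=416 -> [236, 902, 703, 416]
  L2: h(236,902)=(236*31+902)%997=242 h(703,416)=(703*31+416)%997=275 -> [242, 275]
  L3: h(242,275)=(242*31+275)%997=798 -> [798]
  root=798

Answer: 70 236 268 242 93 88 798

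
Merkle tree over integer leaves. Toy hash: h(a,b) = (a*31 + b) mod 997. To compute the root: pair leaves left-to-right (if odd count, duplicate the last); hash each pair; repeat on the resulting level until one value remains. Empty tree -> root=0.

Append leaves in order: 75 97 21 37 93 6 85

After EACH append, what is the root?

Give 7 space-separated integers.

Answer: 75 428 979 995 455 662 493

Derivation:
After append 75 (leaves=[75]):
  L0: [75]
  root=75
After append 97 (leaves=[75, 97]):
  L0: [75, 97]
  L1: h(75,97)=(75*31+97)%997=428 -> [428]
  root=428
After append 21 (leaves=[75, 97, 21]):
  L0: [75, 97, 21]
  L1: h(75,97)=(75*31+97)%997=428 h(21,21)=(21*31+21)%997=672 -> [428, 672]
  L2: h(428,672)=(428*31+672)%997=979 -> [979]
  root=979
After append 37 (leaves=[75, 97, 21, 37]):
  L0: [75, 97, 21, 37]
  L1: h(75,97)=(75*31+97)%997=428 h(21,37)=(21*31+37)%997=688 -> [428, 688]
  L2: h(428,688)=(428*31+688)%997=995 -> [995]
  root=995
After append 93 (leaves=[75, 97, 21, 37, 93]):
  L0: [75, 97, 21, 37, 93]
  L1: h(75,97)=(75*31+97)%997=428 h(21,37)=(21*31+37)%997=688 h(93,93)=(93*31+93)%997=982 -> [428, 688, 982]
  L2: h(428,688)=(428*31+688)%997=995 h(982,982)=(982*31+982)%997=517 -> [995, 517]
  L3: h(995,517)=(995*31+517)%997=455 -> [455]
  root=455
After append 6 (leaves=[75, 97, 21, 37, 93, 6]):
  L0: [75, 97, 21, 37, 93, 6]
  L1: h(75,97)=(75*31+97)%997=428 h(21,37)=(21*31+37)%997=688 h(93,6)=(93*31+6)%997=895 -> [428, 688, 895]
  L2: h(428,688)=(428*31+688)%997=995 h(895,895)=(895*31+895)%997=724 -> [995, 724]
  L3: h(995,724)=(995*31+724)%997=662 -> [662]
  root=662
After append 85 (leaves=[75, 97, 21, 37, 93, 6, 85]):
  L0: [75, 97, 21, 37, 93, 6, 85]
  L1: h(75,97)=(75*31+97)%997=428 h(21,37)=(21*31+37)%997=688 h(93,6)=(93*31+6)%997=895 h(85,85)=(85*31+85)%997=726 -> [428, 688, 895, 726]
  L2: h(428,688)=(428*31+688)%997=995 h(895,726)=(895*31+726)%997=555 -> [995, 555]
  L3: h(995,555)=(995*31+555)%997=493 -> [493]
  root=493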